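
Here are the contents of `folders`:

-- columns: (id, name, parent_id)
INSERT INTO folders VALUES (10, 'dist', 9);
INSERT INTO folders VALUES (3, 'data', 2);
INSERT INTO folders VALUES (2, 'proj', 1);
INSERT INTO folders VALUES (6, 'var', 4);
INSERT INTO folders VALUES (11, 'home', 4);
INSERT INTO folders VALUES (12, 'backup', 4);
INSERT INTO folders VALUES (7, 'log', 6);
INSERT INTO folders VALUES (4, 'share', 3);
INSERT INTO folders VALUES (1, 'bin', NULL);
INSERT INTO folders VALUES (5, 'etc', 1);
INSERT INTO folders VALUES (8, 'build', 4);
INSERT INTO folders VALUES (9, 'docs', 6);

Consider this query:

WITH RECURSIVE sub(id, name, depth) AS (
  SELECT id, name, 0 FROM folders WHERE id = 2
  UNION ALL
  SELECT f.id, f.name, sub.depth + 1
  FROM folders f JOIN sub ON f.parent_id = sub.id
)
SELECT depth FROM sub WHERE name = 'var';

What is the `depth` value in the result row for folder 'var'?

Base: id=2 (proj) at depth 0.
Iteration 1: rows with parent_id in {2} -> data (id 3, depth 1).
Iteration 2: rows with parent_id in {3} -> share (id 4, depth 2).
Iteration 3: rows with parent_id in {4} -> var (id 6, depth 3), build (id 8, depth 3), home (id 11, depth 3), backup (id 12, depth 3).
Iteration 4: rows with parent_id in {6,8,11,12} -> log (id 7, depth 4), docs (id 9, depth 4).
Iteration 5: rows with parent_id in {7,9} -> dist (id 10, depth 5).
Iteration 6: no rows with parent_id in {10}; recursion stops.

3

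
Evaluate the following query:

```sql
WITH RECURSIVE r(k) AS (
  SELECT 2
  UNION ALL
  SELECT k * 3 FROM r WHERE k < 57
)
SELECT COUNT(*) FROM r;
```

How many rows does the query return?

5

Base: k=2.
Iteration 1: 2 < 57 holds -> k = 2 * 3 = 6.
Iteration 2: 6 < 57 holds -> k = 6 * 3 = 18.
Iteration 3: 18 < 57 holds -> k = 18 * 3 = 54.
Iteration 4: 54 < 57 holds -> k = 54 * 3 = 162.
Iteration 5: 162 < 57 fails; recursion stops.
Total rows emitted: 5.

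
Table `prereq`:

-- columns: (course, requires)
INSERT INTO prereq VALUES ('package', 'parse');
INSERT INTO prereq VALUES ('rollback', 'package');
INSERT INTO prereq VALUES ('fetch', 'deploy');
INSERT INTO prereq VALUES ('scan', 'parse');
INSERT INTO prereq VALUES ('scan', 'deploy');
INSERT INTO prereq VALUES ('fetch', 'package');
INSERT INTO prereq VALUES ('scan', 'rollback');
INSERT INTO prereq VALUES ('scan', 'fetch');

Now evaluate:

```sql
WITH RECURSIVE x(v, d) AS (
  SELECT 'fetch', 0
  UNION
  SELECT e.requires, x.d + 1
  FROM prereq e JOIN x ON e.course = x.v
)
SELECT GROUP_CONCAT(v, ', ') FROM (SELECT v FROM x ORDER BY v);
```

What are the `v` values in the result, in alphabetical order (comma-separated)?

Base: (fetch, d=0).
Iteration 1: edges from {fetch} -> (deploy, d=1), (package, d=1).
Iteration 2: edges from {deploy,package} -> (parse, d=2).
Iteration 3: no outgoing edges from {parse}; recursion stops.

deploy, fetch, package, parse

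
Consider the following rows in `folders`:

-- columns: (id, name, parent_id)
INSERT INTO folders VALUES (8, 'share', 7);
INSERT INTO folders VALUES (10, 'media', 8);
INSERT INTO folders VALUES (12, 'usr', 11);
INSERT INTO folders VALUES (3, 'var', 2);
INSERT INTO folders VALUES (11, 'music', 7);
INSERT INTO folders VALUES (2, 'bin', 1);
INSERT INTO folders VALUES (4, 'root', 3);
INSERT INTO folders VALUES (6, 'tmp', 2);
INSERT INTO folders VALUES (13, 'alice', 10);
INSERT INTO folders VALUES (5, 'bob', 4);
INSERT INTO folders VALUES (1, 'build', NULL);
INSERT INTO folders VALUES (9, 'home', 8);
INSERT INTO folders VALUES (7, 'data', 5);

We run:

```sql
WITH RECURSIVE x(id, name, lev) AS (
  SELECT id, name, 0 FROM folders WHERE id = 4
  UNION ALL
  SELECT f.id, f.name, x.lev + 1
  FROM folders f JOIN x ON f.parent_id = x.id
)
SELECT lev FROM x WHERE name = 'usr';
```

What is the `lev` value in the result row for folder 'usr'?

Base: id=4 (root) at lev 0.
Iteration 1: rows with parent_id in {4} -> bob (id 5, lev 1).
Iteration 2: rows with parent_id in {5} -> data (id 7, lev 2).
Iteration 3: rows with parent_id in {7} -> share (id 8, lev 3), music (id 11, lev 3).
Iteration 4: rows with parent_id in {8,11} -> home (id 9, lev 4), media (id 10, lev 4), usr (id 12, lev 4).
Iteration 5: rows with parent_id in {9,10,12} -> alice (id 13, lev 5).
Iteration 6: no rows with parent_id in {13}; recursion stops.

4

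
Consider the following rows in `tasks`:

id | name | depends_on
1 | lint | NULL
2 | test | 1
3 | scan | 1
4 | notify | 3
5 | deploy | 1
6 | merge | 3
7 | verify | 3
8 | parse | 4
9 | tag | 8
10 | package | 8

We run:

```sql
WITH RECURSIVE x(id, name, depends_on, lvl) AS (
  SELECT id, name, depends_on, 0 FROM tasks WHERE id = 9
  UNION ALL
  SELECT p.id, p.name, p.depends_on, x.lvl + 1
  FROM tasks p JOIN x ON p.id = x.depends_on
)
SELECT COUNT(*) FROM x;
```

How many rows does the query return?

5

Base: id=9 (tag), depends_on=8, lvl 0.
Iteration 1: join on id=8 -> parse (id 8, depends_on=4, lvl 1).
Iteration 2: join on id=4 -> notify (id 4, depends_on=3, lvl 2).
Iteration 3: join on id=3 -> scan (id 3, depends_on=1, lvl 3).
Iteration 4: join on id=1 -> lint (id 1, depends_on=NULL, lvl 4).
Iteration 5: depends_on is NULL; no match; recursion stops.
Total rows emitted: 5.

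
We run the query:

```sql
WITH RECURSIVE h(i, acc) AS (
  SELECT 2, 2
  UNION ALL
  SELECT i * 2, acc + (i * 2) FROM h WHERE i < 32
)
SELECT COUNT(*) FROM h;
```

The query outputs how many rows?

Base: i=2, acc=2.
Iteration 1: 2 < 32 holds -> i = 2 * 2 = 4, acc = 2 + 4 = 6.
Iteration 2: 4 < 32 holds -> i = 4 * 2 = 8, acc = 6 + 8 = 14.
Iteration 3: 8 < 32 holds -> i = 8 * 2 = 16, acc = 14 + 16 = 30.
Iteration 4: 16 < 32 holds -> i = 16 * 2 = 32, acc = 30 + 32 = 62.
Iteration 5: 32 < 32 fails; recursion stops.
Total rows emitted: 5.

5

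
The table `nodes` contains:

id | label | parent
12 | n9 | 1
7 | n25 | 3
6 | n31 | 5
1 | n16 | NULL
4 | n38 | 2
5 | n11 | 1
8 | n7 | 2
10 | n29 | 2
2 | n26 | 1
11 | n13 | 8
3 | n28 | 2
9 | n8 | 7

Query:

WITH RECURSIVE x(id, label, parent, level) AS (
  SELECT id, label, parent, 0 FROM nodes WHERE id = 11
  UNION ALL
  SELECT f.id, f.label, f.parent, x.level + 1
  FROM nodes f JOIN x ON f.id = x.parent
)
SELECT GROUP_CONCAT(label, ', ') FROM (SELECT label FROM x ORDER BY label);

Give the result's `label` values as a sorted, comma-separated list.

Base: id=11 (n13), parent=8, level 0.
Iteration 1: join on id=8 -> n7 (id 8, parent=2, level 1).
Iteration 2: join on id=2 -> n26 (id 2, parent=1, level 2).
Iteration 3: join on id=1 -> n16 (id 1, parent=NULL, level 3).
Iteration 4: parent is NULL; no match; recursion stops.

n13, n16, n26, n7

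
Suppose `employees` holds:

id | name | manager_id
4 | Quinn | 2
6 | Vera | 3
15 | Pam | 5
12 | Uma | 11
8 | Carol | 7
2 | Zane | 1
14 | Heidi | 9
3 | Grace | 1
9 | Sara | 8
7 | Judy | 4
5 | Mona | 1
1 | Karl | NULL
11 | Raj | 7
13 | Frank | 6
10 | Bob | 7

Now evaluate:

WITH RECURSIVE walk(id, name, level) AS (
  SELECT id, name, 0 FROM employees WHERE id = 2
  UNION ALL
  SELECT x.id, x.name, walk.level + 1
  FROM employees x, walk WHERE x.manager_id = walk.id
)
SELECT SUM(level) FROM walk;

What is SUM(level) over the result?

25

Base: id=2 (Zane) at level 0.
Iteration 1: rows with manager_id in {2} -> Quinn (id 4, level 1).
Iteration 2: rows with manager_id in {4} -> Judy (id 7, level 2).
Iteration 3: rows with manager_id in {7} -> Carol (id 8, level 3), Bob (id 10, level 3), Raj (id 11, level 3).
Iteration 4: rows with manager_id in {8,10,11} -> Sara (id 9, level 4), Uma (id 12, level 4).
Iteration 5: rows with manager_id in {9,12} -> Heidi (id 14, level 5).
Iteration 6: no rows with manager_id in {14}; recursion stops.
SUM(level) = 0 + 1 + 2 + 3 + 3 + 3 + 4 + 4 + 5 = 25.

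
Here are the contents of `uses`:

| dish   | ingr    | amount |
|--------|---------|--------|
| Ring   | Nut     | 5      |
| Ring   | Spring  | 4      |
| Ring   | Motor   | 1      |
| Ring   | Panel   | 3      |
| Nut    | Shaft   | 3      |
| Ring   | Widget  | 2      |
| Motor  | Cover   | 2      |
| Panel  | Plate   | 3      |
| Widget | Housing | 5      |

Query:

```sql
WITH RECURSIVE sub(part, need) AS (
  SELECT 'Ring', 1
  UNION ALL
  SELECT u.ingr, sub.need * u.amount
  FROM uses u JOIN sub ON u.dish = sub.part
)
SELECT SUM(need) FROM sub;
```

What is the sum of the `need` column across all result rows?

Base: (Ring, need=1).
Iteration 1: components of {Ring} -> Motor = 1*1 = 1, Nut = 1*5 = 5, Panel = 1*3 = 3, Spring = 1*4 = 4, Widget = 1*2 = 2.
Iteration 2: components of {Motor,Nut,Panel,Spring,Widget} -> Cover = 1*2 = 2, Housing = 2*5 = 10, Plate = 3*3 = 9, Shaft = 5*3 = 15.
Iteration 3: no further components; recursion stops.
SUM(need) = 1 + 5 + 4 + 1 + 3 + 2 + 15 + 2 + 9 + 10 = 52.

52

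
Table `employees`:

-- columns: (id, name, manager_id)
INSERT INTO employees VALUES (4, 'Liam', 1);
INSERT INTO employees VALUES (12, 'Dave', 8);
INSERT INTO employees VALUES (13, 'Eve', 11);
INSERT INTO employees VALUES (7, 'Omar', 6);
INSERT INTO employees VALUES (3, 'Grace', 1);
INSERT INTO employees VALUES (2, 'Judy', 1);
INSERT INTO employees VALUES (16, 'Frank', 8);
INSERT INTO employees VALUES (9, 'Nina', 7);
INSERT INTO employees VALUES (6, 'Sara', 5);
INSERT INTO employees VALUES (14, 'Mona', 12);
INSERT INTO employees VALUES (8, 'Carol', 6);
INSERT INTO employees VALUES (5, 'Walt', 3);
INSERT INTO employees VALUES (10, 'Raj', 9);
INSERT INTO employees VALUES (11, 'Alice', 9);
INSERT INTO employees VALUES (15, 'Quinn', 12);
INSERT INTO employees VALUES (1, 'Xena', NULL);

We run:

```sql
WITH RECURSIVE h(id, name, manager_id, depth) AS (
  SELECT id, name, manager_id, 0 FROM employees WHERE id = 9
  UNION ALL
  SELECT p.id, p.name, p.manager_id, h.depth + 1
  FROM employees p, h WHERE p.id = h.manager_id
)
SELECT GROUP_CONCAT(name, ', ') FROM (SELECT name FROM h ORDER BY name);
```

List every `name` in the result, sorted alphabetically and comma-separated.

Base: id=9 (Nina), manager_id=7, depth 0.
Iteration 1: join on id=7 -> Omar (id 7, manager_id=6, depth 1).
Iteration 2: join on id=6 -> Sara (id 6, manager_id=5, depth 2).
Iteration 3: join on id=5 -> Walt (id 5, manager_id=3, depth 3).
Iteration 4: join on id=3 -> Grace (id 3, manager_id=1, depth 4).
Iteration 5: join on id=1 -> Xena (id 1, manager_id=NULL, depth 5).
Iteration 6: manager_id is NULL; no match; recursion stops.

Grace, Nina, Omar, Sara, Walt, Xena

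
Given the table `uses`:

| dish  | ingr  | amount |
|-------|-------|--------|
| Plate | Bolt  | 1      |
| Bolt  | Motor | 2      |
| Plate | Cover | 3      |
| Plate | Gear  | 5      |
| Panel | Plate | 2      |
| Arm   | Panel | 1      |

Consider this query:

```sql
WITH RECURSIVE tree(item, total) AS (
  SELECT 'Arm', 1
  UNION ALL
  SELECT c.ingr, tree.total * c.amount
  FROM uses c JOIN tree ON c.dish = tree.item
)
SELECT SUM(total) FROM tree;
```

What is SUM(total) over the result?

26

Base: (Arm, total=1).
Iteration 1: components of {Arm} -> Panel = 1*1 = 1.
Iteration 2: components of {Panel} -> Plate = 1*2 = 2.
Iteration 3: components of {Plate} -> Bolt = 2*1 = 2, Cover = 2*3 = 6, Gear = 2*5 = 10.
Iteration 4: components of {Bolt,Cover,Gear} -> Motor = 2*2 = 4.
Iteration 5: no further components; recursion stops.
SUM(total) = 1 + 1 + 2 + 2 + 10 + 6 + 4 = 26.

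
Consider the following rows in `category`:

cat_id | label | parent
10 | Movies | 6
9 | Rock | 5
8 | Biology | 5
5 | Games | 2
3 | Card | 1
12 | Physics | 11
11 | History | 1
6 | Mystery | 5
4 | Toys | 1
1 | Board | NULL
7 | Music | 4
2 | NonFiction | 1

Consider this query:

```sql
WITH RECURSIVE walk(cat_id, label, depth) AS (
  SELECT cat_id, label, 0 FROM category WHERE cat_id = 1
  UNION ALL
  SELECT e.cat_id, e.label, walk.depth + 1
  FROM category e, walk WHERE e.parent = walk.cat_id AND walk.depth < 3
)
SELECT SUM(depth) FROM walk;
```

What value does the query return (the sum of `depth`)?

19

Base: cat_id=1 (Board) at depth 0.
Iteration 1: rows with parent in {1} -> NonFiction (id 2, depth 1), Card (id 3, depth 1), Toys (id 4, depth 1), History (id 11, depth 1).
Iteration 2: rows with parent in {2,3,4,11} -> Games (id 5, depth 2), Music (id 7, depth 2), Physics (id 12, depth 2).
Iteration 3: rows with parent in {5,7,12} -> Mystery (id 6, depth 3), Biology (id 8, depth 3), Rock (id 9, depth 3).
Iteration 4: depth < 3 fails for all current rows; recursion stops.
SUM(depth) = 0 + 1 + 1 + 1 + 1 + 2 + 2 + 2 + 3 + 3 + 3 = 19.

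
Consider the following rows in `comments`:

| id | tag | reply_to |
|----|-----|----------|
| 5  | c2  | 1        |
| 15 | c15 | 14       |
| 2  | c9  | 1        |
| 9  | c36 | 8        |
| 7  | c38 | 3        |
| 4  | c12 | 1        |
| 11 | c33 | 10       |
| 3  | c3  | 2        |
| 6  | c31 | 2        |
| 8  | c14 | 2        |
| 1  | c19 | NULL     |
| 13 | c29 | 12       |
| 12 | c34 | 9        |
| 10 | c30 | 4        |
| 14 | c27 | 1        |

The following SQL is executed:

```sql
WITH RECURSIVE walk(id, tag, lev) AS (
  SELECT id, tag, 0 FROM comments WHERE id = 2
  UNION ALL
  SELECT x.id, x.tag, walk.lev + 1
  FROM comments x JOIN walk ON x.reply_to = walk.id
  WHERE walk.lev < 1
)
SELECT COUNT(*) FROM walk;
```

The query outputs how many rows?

Base: id=2 (c9) at lev 0.
Iteration 1: rows with reply_to in {2} -> c3 (id 3, lev 1), c31 (id 6, lev 1), c14 (id 8, lev 1).
Iteration 2: lev < 1 fails for all current rows; recursion stops.
Total rows emitted: 4.

4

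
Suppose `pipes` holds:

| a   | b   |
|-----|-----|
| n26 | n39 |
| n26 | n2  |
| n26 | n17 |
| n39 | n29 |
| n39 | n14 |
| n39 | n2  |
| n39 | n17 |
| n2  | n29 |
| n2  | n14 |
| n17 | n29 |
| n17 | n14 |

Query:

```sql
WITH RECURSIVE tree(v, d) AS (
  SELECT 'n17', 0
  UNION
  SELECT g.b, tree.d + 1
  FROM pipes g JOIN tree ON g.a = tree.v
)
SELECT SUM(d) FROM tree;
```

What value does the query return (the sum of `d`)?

2

Base: (n17, d=0).
Iteration 1: edges from {n17} -> (n14, d=1), (n29, d=1).
Iteration 2: no outgoing edges from {n14,n29}; recursion stops.
SUM(d) = 0 + 1 + 1 = 2.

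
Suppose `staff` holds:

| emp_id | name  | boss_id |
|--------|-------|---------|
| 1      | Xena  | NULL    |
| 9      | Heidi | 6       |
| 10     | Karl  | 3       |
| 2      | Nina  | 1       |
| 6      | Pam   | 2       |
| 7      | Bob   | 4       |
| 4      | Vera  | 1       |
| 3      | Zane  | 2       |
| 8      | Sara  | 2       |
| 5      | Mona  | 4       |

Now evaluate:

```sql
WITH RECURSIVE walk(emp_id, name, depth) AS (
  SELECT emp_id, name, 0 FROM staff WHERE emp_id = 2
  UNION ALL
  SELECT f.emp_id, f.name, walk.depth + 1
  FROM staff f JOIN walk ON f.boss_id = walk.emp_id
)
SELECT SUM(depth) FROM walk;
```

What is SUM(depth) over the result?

Base: emp_id=2 (Nina) at depth 0.
Iteration 1: rows with boss_id in {2} -> Zane (id 3, depth 1), Pam (id 6, depth 1), Sara (id 8, depth 1).
Iteration 2: rows with boss_id in {3,6,8} -> Heidi (id 9, depth 2), Karl (id 10, depth 2).
Iteration 3: no rows with boss_id in {9,10}; recursion stops.
SUM(depth) = 0 + 1 + 1 + 1 + 2 + 2 = 7.

7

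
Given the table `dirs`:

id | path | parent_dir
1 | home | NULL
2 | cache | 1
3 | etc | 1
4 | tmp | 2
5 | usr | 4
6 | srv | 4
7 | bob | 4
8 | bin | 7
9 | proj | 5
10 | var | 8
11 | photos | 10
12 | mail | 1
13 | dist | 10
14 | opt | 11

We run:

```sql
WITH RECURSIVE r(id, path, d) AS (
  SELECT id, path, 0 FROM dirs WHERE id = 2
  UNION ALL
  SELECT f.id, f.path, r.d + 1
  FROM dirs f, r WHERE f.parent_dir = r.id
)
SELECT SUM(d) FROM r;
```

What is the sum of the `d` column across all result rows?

33

Base: id=2 (cache) at d 0.
Iteration 1: rows with parent_dir in {2} -> tmp (id 4, d 1).
Iteration 2: rows with parent_dir in {4} -> usr (id 5, d 2), srv (id 6, d 2), bob (id 7, d 2).
Iteration 3: rows with parent_dir in {5,6,7} -> bin (id 8, d 3), proj (id 9, d 3).
Iteration 4: rows with parent_dir in {8,9} -> var (id 10, d 4).
Iteration 5: rows with parent_dir in {10} -> photos (id 11, d 5), dist (id 13, d 5).
Iteration 6: rows with parent_dir in {11,13} -> opt (id 14, d 6).
Iteration 7: no rows with parent_dir in {14}; recursion stops.
SUM(d) = 0 + 1 + 2 + 2 + 2 + 3 + 3 + 4 + 5 + 5 + 6 = 33.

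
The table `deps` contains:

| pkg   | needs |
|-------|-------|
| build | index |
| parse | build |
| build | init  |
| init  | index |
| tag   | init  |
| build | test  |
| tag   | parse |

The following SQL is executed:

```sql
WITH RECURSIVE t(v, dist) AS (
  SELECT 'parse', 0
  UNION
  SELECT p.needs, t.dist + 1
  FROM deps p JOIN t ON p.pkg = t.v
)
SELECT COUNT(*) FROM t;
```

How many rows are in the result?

Base: (parse, dist=0).
Iteration 1: edges from {parse} -> (build, dist=1).
Iteration 2: edges from {build} -> (index, dist=2), (init, dist=2), (test, dist=2).
Iteration 3: edges from {index,init,test} -> (index, dist=3).
Iteration 4: no outgoing edges from {index}; recursion stops.
Total rows emitted: 6.

6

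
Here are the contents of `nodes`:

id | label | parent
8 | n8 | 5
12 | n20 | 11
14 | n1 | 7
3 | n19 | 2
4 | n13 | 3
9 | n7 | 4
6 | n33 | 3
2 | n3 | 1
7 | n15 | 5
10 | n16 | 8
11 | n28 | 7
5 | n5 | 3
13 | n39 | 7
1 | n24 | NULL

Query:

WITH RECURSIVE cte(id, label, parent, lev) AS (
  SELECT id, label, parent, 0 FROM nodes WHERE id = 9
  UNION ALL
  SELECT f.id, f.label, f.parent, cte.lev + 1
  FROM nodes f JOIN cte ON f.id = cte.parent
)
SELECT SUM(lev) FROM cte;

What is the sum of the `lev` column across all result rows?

Base: id=9 (n7), parent=4, lev 0.
Iteration 1: join on id=4 -> n13 (id 4, parent=3, lev 1).
Iteration 2: join on id=3 -> n19 (id 3, parent=2, lev 2).
Iteration 3: join on id=2 -> n3 (id 2, parent=1, lev 3).
Iteration 4: join on id=1 -> n24 (id 1, parent=NULL, lev 4).
Iteration 5: parent is NULL; no match; recursion stops.
SUM(lev) = 0 + 1 + 2 + 3 + 4 = 10.

10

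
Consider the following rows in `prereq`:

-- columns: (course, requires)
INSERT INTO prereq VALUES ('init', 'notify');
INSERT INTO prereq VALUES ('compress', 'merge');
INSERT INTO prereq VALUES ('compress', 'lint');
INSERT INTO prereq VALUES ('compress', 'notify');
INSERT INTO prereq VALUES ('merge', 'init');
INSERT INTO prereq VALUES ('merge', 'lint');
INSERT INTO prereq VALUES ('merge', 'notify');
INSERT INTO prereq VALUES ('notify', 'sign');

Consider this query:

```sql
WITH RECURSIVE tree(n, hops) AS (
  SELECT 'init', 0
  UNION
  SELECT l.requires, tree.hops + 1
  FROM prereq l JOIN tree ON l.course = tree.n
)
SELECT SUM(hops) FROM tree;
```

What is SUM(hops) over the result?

3

Base: (init, hops=0).
Iteration 1: edges from {init} -> (notify, hops=1).
Iteration 2: edges from {notify} -> (sign, hops=2).
Iteration 3: no outgoing edges from {sign}; recursion stops.
SUM(hops) = 0 + 1 + 2 = 3.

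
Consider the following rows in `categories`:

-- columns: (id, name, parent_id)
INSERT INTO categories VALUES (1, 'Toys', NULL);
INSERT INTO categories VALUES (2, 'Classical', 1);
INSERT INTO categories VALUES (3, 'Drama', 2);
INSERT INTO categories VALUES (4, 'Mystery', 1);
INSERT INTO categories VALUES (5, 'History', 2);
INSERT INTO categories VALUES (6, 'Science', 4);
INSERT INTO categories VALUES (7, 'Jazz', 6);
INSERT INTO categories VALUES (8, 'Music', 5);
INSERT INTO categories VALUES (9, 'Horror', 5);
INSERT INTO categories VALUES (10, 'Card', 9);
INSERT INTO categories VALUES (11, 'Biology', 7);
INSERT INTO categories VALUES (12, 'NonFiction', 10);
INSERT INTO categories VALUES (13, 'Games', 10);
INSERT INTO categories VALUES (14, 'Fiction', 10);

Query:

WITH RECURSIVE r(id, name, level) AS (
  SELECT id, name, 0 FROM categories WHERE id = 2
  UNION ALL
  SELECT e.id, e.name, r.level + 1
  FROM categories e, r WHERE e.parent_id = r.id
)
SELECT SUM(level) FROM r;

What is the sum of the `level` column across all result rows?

Base: id=2 (Classical) at level 0.
Iteration 1: rows with parent_id in {2} -> Drama (id 3, level 1), History (id 5, level 1).
Iteration 2: rows with parent_id in {3,5} -> Music (id 8, level 2), Horror (id 9, level 2).
Iteration 3: rows with parent_id in {8,9} -> Card (id 10, level 3).
Iteration 4: rows with parent_id in {10} -> NonFiction (id 12, level 4), Games (id 13, level 4), Fiction (id 14, level 4).
Iteration 5: no rows with parent_id in {12,13,14}; recursion stops.
SUM(level) = 0 + 1 + 1 + 2 + 2 + 3 + 4 + 4 + 4 = 21.

21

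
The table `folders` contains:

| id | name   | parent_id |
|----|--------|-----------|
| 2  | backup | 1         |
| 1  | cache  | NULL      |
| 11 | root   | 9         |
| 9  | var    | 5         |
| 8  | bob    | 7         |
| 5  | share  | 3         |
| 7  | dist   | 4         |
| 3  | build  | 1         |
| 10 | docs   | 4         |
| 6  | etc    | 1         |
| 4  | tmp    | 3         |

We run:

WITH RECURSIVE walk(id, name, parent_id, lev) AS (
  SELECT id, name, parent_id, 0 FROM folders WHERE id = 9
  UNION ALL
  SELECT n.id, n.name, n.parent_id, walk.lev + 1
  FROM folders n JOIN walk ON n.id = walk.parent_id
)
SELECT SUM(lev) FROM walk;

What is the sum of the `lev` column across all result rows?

Base: id=9 (var), parent_id=5, lev 0.
Iteration 1: join on id=5 -> share (id 5, parent_id=3, lev 1).
Iteration 2: join on id=3 -> build (id 3, parent_id=1, lev 2).
Iteration 3: join on id=1 -> cache (id 1, parent_id=NULL, lev 3).
Iteration 4: parent_id is NULL; no match; recursion stops.
SUM(lev) = 0 + 1 + 2 + 3 = 6.

6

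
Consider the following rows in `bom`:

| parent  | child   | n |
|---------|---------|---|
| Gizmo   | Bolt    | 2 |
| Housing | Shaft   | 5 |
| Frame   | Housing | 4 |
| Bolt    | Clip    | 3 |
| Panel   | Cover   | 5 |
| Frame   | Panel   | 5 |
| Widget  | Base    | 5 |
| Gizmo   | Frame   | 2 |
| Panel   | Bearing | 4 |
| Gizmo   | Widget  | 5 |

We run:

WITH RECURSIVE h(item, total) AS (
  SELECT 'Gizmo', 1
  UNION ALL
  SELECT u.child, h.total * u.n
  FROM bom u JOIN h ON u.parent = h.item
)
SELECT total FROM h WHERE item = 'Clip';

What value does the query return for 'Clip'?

Base: (Gizmo, total=1).
Iteration 1: components of {Gizmo} -> Bolt = 1*2 = 2, Frame = 1*2 = 2, Widget = 1*5 = 5.
Iteration 2: components of {Bolt,Frame,Widget} -> Base = 5*5 = 25, Clip = 2*3 = 6, Housing = 2*4 = 8, Panel = 2*5 = 10.
Iteration 3: components of {Base,Clip,Housing,Panel} -> Bearing = 10*4 = 40, Cover = 10*5 = 50, Shaft = 8*5 = 40.
Iteration 4: no further components; recursion stops.

6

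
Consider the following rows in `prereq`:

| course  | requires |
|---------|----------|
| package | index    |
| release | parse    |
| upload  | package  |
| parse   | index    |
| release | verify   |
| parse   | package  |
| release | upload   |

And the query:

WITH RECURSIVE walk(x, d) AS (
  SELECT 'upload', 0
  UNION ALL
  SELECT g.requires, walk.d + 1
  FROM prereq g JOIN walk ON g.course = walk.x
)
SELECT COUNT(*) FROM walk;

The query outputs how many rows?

Base: (upload, d=0).
Iteration 1: edges from {upload} -> (package, d=1).
Iteration 2: edges from {package} -> (index, d=2).
Iteration 3: no outgoing edges from {index}; recursion stops.
Total rows emitted: 3.

3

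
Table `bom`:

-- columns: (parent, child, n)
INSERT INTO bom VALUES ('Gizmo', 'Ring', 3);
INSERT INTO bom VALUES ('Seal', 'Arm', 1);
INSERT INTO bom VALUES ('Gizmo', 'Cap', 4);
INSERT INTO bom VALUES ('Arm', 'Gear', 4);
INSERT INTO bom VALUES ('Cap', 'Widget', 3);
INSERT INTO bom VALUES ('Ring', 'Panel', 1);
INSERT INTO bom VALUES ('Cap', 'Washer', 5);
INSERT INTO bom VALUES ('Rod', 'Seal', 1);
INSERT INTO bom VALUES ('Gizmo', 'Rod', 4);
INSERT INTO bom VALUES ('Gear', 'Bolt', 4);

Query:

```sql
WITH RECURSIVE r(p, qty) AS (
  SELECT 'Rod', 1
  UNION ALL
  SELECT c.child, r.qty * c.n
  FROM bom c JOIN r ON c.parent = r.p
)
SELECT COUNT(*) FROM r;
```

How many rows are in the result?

Base: (Rod, qty=1).
Iteration 1: components of {Rod} -> Seal = 1*1 = 1.
Iteration 2: components of {Seal} -> Arm = 1*1 = 1.
Iteration 3: components of {Arm} -> Gear = 1*4 = 4.
Iteration 4: components of {Gear} -> Bolt = 4*4 = 16.
Iteration 5: no further components; recursion stops.
Total rows emitted: 5.

5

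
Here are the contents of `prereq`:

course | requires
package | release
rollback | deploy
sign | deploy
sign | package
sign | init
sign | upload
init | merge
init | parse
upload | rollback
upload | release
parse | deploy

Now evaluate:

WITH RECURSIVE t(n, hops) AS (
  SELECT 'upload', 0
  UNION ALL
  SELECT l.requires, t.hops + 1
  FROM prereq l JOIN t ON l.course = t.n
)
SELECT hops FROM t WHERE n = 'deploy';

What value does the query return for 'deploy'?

2

Base: (upload, hops=0).
Iteration 1: edges from {upload} -> (release, hops=1), (rollback, hops=1).
Iteration 2: edges from {release,rollback} -> (deploy, hops=2).
Iteration 3: no outgoing edges from {deploy}; recursion stops.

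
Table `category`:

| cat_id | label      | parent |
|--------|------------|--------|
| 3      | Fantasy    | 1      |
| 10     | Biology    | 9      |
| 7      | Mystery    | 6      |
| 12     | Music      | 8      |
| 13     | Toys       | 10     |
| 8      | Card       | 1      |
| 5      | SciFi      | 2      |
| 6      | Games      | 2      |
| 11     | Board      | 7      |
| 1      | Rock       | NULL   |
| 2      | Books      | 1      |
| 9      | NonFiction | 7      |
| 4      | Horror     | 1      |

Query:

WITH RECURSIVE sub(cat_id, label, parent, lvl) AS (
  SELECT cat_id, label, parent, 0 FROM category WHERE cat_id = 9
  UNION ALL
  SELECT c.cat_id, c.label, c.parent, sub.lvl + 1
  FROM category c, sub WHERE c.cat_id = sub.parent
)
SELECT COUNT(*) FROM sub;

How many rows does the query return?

5

Base: cat_id=9 (NonFiction), parent=7, lvl 0.
Iteration 1: join on cat_id=7 -> Mystery (id 7, parent=6, lvl 1).
Iteration 2: join on cat_id=6 -> Games (id 6, parent=2, lvl 2).
Iteration 3: join on cat_id=2 -> Books (id 2, parent=1, lvl 3).
Iteration 4: join on cat_id=1 -> Rock (id 1, parent=NULL, lvl 4).
Iteration 5: parent is NULL; no match; recursion stops.
Total rows emitted: 5.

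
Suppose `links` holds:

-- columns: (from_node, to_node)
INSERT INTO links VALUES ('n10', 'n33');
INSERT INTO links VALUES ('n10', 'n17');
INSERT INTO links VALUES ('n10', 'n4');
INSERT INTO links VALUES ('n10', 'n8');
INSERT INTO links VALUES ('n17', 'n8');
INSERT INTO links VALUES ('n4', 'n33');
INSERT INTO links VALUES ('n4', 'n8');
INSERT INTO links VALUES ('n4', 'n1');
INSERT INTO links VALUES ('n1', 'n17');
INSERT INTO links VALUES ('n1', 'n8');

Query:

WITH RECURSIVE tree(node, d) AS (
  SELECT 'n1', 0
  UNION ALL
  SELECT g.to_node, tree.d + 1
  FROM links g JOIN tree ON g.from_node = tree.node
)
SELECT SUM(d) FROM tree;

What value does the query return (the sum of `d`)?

Base: (n1, d=0).
Iteration 1: edges from {n1} -> (n17, d=1), (n8, d=1).
Iteration 2: edges from {n17,n8} -> (n8, d=2).
Iteration 3: no outgoing edges from {n8}; recursion stops.
SUM(d) = 0 + 1 + 1 + 2 = 4.

4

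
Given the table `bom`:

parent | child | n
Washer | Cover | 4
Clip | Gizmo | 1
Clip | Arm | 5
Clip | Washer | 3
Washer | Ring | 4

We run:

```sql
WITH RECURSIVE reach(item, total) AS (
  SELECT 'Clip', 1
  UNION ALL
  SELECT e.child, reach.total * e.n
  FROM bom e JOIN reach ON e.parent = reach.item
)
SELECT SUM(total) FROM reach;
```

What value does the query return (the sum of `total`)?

Base: (Clip, total=1).
Iteration 1: components of {Clip} -> Arm = 1*5 = 5, Gizmo = 1*1 = 1, Washer = 1*3 = 3.
Iteration 2: components of {Arm,Gizmo,Washer} -> Cover = 3*4 = 12, Ring = 3*4 = 12.
Iteration 3: no further components; recursion stops.
SUM(total) = 1 + 3 + 1 + 5 + 12 + 12 = 34.

34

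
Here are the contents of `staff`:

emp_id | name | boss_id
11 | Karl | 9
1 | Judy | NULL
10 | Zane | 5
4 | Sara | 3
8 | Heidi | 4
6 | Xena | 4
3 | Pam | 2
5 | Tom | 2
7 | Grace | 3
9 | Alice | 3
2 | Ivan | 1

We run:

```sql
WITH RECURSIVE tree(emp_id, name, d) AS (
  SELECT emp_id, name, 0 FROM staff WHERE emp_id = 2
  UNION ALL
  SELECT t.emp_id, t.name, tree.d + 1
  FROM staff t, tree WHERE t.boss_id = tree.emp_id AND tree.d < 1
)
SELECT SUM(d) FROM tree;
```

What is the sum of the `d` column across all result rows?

2

Base: emp_id=2 (Ivan) at d 0.
Iteration 1: rows with boss_id in {2} -> Pam (id 3, d 1), Tom (id 5, d 1).
Iteration 2: d < 1 fails for all current rows; recursion stops.
SUM(d) = 0 + 1 + 1 = 2.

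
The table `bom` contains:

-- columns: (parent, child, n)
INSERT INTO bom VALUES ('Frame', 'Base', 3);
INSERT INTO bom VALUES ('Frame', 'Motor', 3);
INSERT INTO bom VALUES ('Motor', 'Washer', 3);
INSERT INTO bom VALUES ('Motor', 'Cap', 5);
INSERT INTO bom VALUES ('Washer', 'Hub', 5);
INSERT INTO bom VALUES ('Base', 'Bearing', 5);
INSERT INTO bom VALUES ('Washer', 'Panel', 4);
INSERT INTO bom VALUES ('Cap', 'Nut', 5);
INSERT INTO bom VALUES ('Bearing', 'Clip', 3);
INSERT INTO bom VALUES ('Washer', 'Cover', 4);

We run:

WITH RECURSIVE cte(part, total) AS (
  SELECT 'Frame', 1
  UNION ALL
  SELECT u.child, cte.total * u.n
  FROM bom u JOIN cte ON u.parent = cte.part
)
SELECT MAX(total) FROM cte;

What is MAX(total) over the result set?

75

Base: (Frame, total=1).
Iteration 1: components of {Frame} -> Base = 1*3 = 3, Motor = 1*3 = 3.
Iteration 2: components of {Base,Motor} -> Bearing = 3*5 = 15, Cap = 3*5 = 15, Washer = 3*3 = 9.
Iteration 3: components of {Bearing,Cap,Washer} -> Clip = 15*3 = 45, Cover = 9*4 = 36, Hub = 9*5 = 45, Nut = 15*5 = 75, Panel = 9*4 = 36.
Iteration 4: no further components; recursion stops.
total values: 1, 3, 3, 15, 9, 15, 45, 45, 36, 36, 75; the maximum is 75.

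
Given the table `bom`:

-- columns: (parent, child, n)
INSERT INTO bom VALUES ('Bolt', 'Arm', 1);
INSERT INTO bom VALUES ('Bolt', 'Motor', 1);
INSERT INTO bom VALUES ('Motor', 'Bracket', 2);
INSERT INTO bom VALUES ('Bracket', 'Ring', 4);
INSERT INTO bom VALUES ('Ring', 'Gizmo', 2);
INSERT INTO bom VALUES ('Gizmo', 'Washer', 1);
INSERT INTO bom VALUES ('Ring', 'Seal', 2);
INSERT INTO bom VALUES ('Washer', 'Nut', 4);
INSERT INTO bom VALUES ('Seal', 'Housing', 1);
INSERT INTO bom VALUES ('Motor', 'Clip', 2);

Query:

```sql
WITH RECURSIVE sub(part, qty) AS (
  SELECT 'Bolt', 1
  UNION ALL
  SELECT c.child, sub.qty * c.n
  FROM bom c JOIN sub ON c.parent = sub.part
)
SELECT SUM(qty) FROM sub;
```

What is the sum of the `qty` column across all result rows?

Base: (Bolt, qty=1).
Iteration 1: components of {Bolt} -> Arm = 1*1 = 1, Motor = 1*1 = 1.
Iteration 2: components of {Arm,Motor} -> Bracket = 1*2 = 2, Clip = 1*2 = 2.
Iteration 3: components of {Bracket,Clip} -> Ring = 2*4 = 8.
Iteration 4: components of {Ring} -> Gizmo = 8*2 = 16, Seal = 8*2 = 16.
Iteration 5: components of {Gizmo,Seal} -> Housing = 16*1 = 16, Washer = 16*1 = 16.
Iteration 6: components of {Housing,Washer} -> Nut = 16*4 = 64.
Iteration 7: no further components; recursion stops.
SUM(qty) = 1 + 1 + 1 + 2 + 2 + 8 + 16 + 16 + 16 + 16 + 64 = 143.

143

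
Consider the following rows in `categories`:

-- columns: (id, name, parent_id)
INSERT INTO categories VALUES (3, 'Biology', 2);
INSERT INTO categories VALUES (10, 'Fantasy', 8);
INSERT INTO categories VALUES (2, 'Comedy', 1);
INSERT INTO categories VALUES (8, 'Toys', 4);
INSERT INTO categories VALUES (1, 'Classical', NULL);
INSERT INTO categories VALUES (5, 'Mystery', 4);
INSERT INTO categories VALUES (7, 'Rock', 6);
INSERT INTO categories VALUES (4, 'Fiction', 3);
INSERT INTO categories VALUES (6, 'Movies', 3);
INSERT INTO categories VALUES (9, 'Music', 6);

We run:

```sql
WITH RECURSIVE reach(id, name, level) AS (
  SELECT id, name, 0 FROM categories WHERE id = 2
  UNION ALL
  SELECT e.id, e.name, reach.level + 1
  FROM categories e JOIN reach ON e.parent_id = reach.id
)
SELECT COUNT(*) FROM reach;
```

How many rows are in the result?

Base: id=2 (Comedy) at level 0.
Iteration 1: rows with parent_id in {2} -> Biology (id 3, level 1).
Iteration 2: rows with parent_id in {3} -> Fiction (id 4, level 2), Movies (id 6, level 2).
Iteration 3: rows with parent_id in {4,6} -> Mystery (id 5, level 3), Rock (id 7, level 3), Toys (id 8, level 3), Music (id 9, level 3).
Iteration 4: rows with parent_id in {5,7,8,9} -> Fantasy (id 10, level 4).
Iteration 5: no rows with parent_id in {10}; recursion stops.
Total rows emitted: 9.

9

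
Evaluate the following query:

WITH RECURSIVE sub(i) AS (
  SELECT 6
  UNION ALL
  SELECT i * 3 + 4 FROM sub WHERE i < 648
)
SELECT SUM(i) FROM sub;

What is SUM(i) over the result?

2900

Base: i=6.
Iteration 1: 6 < 648 holds -> i = 6 * 3 + 4 = 22.
Iteration 2: 22 < 648 holds -> i = 22 * 3 + 4 = 70.
Iteration 3: 70 < 648 holds -> i = 70 * 3 + 4 = 214.
Iteration 4: 214 < 648 holds -> i = 214 * 3 + 4 = 646.
Iteration 5: 646 < 648 holds -> i = 646 * 3 + 4 = 1942.
Iteration 6: 1942 < 648 fails; recursion stops.
SUM(i) = 6 + 22 + 70 + 214 + 646 + 1942 = 2900.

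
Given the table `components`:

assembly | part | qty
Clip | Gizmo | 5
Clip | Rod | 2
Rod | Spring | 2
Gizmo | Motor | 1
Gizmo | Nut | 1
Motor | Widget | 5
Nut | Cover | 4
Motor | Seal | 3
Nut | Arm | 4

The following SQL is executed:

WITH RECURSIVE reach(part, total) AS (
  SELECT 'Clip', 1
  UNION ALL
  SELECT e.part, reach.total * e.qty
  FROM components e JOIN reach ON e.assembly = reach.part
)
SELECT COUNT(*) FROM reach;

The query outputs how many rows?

10

Base: (Clip, total=1).
Iteration 1: components of {Clip} -> Gizmo = 1*5 = 5, Rod = 1*2 = 2.
Iteration 2: components of {Gizmo,Rod} -> Motor = 5*1 = 5, Nut = 5*1 = 5, Spring = 2*2 = 4.
Iteration 3: components of {Motor,Nut,Spring} -> Arm = 5*4 = 20, Cover = 5*4 = 20, Seal = 5*3 = 15, Widget = 5*5 = 25.
Iteration 4: no further components; recursion stops.
Total rows emitted: 10.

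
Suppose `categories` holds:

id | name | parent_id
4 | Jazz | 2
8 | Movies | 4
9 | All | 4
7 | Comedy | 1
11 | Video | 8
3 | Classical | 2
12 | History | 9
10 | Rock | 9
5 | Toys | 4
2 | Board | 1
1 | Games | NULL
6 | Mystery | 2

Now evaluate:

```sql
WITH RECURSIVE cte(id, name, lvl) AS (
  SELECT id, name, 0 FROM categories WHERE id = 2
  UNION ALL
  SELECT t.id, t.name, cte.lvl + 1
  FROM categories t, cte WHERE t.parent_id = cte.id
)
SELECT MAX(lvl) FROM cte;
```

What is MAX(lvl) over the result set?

3

Base: id=2 (Board) at lvl 0.
Iteration 1: rows with parent_id in {2} -> Classical (id 3, lvl 1), Jazz (id 4, lvl 1), Mystery (id 6, lvl 1).
Iteration 2: rows with parent_id in {3,4,6} -> Toys (id 5, lvl 2), Movies (id 8, lvl 2), All (id 9, lvl 2).
Iteration 3: rows with parent_id in {5,8,9} -> Rock (id 10, lvl 3), Video (id 11, lvl 3), History (id 12, lvl 3).
Iteration 4: no rows with parent_id in {10,11,12}; recursion stops.
lvl values: 0, 1, 1, 1, 2, 2, 2, 3, 3, 3; the maximum is 3.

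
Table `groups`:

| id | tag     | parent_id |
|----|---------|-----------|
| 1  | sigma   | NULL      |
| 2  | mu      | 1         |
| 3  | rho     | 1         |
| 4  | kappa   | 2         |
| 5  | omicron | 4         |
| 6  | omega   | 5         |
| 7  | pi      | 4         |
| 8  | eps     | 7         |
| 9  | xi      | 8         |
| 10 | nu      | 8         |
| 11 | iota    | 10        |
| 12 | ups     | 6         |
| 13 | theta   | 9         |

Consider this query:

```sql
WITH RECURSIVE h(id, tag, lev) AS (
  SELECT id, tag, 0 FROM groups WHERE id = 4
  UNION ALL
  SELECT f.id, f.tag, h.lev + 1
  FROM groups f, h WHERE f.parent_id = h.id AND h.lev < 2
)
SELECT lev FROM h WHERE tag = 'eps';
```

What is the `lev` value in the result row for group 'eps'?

2

Base: id=4 (kappa) at lev 0.
Iteration 1: rows with parent_id in {4} -> omicron (id 5, lev 1), pi (id 7, lev 1).
Iteration 2: rows with parent_id in {5,7} -> omega (id 6, lev 2), eps (id 8, lev 2).
Iteration 3: lev < 2 fails for all current rows; recursion stops.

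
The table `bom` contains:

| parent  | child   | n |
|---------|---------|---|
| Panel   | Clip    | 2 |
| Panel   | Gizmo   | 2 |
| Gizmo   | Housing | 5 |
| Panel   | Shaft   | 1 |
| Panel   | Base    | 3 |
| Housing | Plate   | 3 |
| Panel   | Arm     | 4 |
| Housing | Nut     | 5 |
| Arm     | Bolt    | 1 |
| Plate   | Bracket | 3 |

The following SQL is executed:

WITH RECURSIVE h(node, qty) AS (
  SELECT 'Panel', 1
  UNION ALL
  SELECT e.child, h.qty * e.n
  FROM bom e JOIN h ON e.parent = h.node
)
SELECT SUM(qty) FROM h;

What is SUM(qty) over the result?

Base: (Panel, qty=1).
Iteration 1: components of {Panel} -> Arm = 1*4 = 4, Base = 1*3 = 3, Clip = 1*2 = 2, Gizmo = 1*2 = 2, Shaft = 1*1 = 1.
Iteration 2: components of {Arm,Base,Clip,Gizmo,Shaft} -> Bolt = 4*1 = 4, Housing = 2*5 = 10.
Iteration 3: components of {Bolt,Housing} -> Nut = 10*5 = 50, Plate = 10*3 = 30.
Iteration 4: components of {Nut,Plate} -> Bracket = 30*3 = 90.
Iteration 5: no further components; recursion stops.
SUM(qty) = 1 + 2 + 2 + 1 + 3 + 4 + 10 + 4 + 30 + 50 + 90 = 197.

197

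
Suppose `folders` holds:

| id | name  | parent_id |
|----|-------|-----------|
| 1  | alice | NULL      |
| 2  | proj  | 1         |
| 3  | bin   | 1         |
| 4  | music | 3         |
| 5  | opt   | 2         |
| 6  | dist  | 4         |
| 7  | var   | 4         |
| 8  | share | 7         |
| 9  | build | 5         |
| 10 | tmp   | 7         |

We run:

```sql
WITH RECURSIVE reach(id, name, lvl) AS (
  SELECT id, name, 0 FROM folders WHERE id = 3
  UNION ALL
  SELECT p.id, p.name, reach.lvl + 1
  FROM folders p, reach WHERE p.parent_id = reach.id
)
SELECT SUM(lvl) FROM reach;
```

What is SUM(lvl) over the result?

11

Base: id=3 (bin) at lvl 0.
Iteration 1: rows with parent_id in {3} -> music (id 4, lvl 1).
Iteration 2: rows with parent_id in {4} -> dist (id 6, lvl 2), var (id 7, lvl 2).
Iteration 3: rows with parent_id in {6,7} -> share (id 8, lvl 3), tmp (id 10, lvl 3).
Iteration 4: no rows with parent_id in {8,10}; recursion stops.
SUM(lvl) = 0 + 1 + 2 + 2 + 3 + 3 = 11.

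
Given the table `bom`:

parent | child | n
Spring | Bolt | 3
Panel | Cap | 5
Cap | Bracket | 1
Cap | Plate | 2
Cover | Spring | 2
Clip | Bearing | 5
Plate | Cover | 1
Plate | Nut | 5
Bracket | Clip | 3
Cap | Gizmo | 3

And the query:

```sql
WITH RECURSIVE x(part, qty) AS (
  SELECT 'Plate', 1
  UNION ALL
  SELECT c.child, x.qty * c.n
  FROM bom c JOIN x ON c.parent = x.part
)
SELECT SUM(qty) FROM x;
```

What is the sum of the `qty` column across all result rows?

Base: (Plate, qty=1).
Iteration 1: components of {Plate} -> Cover = 1*1 = 1, Nut = 1*5 = 5.
Iteration 2: components of {Cover,Nut} -> Spring = 1*2 = 2.
Iteration 3: components of {Spring} -> Bolt = 2*3 = 6.
Iteration 4: no further components; recursion stops.
SUM(qty) = 1 + 1 + 5 + 2 + 6 = 15.

15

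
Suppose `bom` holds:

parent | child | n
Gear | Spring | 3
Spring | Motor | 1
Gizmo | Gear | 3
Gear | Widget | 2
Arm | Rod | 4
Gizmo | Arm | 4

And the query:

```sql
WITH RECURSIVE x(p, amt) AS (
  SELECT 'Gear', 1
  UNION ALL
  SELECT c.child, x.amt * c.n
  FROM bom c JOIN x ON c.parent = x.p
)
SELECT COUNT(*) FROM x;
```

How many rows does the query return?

Base: (Gear, amt=1).
Iteration 1: components of {Gear} -> Spring = 1*3 = 3, Widget = 1*2 = 2.
Iteration 2: components of {Spring,Widget} -> Motor = 3*1 = 3.
Iteration 3: no further components; recursion stops.
Total rows emitted: 4.

4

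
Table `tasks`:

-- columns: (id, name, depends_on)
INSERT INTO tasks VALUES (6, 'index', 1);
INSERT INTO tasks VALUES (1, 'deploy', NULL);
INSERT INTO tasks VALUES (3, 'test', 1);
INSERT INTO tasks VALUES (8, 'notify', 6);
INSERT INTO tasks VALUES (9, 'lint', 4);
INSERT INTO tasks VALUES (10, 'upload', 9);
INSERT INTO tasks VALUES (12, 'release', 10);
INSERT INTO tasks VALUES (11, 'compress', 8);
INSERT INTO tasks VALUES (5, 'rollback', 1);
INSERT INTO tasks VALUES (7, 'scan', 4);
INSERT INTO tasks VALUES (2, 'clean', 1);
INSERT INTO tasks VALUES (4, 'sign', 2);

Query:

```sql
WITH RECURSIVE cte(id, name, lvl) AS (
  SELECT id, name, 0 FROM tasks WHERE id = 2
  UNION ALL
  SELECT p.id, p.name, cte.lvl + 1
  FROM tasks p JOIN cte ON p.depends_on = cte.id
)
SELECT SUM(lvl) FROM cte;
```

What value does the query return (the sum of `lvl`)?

12

Base: id=2 (clean) at lvl 0.
Iteration 1: rows with depends_on in {2} -> sign (id 4, lvl 1).
Iteration 2: rows with depends_on in {4} -> scan (id 7, lvl 2), lint (id 9, lvl 2).
Iteration 3: rows with depends_on in {7,9} -> upload (id 10, lvl 3).
Iteration 4: rows with depends_on in {10} -> release (id 12, lvl 4).
Iteration 5: no rows with depends_on in {12}; recursion stops.
SUM(lvl) = 0 + 1 + 2 + 2 + 3 + 4 = 12.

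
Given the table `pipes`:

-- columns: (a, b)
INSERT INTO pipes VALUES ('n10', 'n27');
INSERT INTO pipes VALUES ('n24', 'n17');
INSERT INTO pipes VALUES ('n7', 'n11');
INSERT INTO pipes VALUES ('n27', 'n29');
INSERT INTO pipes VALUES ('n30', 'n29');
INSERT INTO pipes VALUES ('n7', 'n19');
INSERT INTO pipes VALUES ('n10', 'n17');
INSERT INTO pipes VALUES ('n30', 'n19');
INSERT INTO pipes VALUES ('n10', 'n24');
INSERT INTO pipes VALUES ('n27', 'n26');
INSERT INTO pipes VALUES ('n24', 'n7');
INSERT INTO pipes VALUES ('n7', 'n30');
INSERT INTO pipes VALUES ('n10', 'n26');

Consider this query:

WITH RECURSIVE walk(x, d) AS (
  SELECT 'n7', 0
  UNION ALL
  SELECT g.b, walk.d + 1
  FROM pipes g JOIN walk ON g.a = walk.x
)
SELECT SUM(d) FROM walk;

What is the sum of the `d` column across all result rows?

Base: (n7, d=0).
Iteration 1: edges from {n7} -> (n11, d=1), (n19, d=1), (n30, d=1).
Iteration 2: edges from {n11,n19,n30} -> (n19, d=2), (n29, d=2).
Iteration 3: no outgoing edges from {n19,n29}; recursion stops.
SUM(d) = 0 + 1 + 1 + 1 + 2 + 2 = 7.

7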